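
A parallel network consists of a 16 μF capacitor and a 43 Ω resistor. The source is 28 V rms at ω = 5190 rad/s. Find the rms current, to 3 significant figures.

X_C = 1/(ωC) = 12.0 Ω
Parallel: admittances add. Y = 1/R + jωC
Y = (0.0233 + j0.0830) S
|Y| = 0.0862 S → |Z| = 1/|Y| = 11.6 Ω, ∠Z = −∠Y = -74.4°
I = V/|Z| = 28/11.6 = 2.41 A

2.41 A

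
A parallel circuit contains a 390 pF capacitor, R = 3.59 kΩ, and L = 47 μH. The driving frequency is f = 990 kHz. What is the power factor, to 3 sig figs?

0.270

ω = 2πf = 6.22e+06 rad/s
X_L = ωL = 292 Ω
X_C = 1/(ωC) = 412 Ω
Parallel: admittances add. Y = 1/R + 1/(jωL) + jωC
Y = (0.000279 − j0.000995) S
|Y| = 0.00103 S → |Z| = 1/|Y| = 968 Ω, ∠Z = −∠Y = 74.4°
cos φ = cos(74.4°) = 0.270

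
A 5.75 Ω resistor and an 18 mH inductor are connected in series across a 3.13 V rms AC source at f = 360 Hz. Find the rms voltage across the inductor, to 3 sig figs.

3.10 V

ω = 2πf = 2262 rad/s
X_L = ωL = 40.7 Ω
Z = 5.75 + j40.7 Ω
|Z| = √(5.75² + 40.7²) = 41.1 Ω
I = V/|Z| = 76.1 mA
V_L = I·|Z_L| = 0.0761 × 40.7 = 3.10 V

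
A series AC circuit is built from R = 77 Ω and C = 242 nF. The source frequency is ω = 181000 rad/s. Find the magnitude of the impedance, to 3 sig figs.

80.3 Ω

X_C = 1/(ωC) = 22.8 Ω
Z = 77.0 − j22.8 Ω
|Z| = √(77.0² + 22.8²) = 80.3 Ω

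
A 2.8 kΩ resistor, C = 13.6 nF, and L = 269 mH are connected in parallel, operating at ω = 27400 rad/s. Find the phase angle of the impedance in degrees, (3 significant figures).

X_L = ωL = 7370 Ω
X_C = 1/(ωC) = 2680 Ω
Parallel: admittances add. Y = 1/R + 1/(jωL) + jωC
Y = (0.000357 + j0.000237) S
|Y| = 0.000429 S → |Z| = 1/|Y| = 2330 Ω, ∠Z = −∠Y = -33.6°

-33.6°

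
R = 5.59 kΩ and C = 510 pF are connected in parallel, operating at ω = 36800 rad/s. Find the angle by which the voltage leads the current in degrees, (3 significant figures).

-5.99°

X_C = 1/(ωC) = 53300 Ω
Parallel: admittances add. Y = 1/R + jωC
Y = (0.000179 + j1.88e-05) S
|Y| = 0.000180 S → |Z| = 1/|Y| = 5560 Ω, ∠Z = −∠Y = -5.99°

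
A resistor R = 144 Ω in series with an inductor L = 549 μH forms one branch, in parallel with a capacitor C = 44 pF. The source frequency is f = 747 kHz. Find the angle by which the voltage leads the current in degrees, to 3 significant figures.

ω = 2πf = 4.694e+06 rad/s
X_L = ωL = 2580 Ω
X_C = 1/(ωC) = 4840 Ω
Branch 1 (R+jX_L): Z₁ = 144 + j2580 Ω, |Z₁| = 2580 Ω
Branch 2 (−jX_C): Z₂ = −j4840 Ω
Parallel: Z = Z₁Z₂/(Z₁+Z₂), |Z| = 5510 Ω, ∠Z = 83.2°

83.2°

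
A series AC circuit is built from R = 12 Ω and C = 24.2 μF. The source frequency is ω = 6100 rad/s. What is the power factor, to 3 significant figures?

0.871

X_C = 1/(ωC) = 6.77 Ω
Z = 12.0 − j6.77 Ω
|Z| = √(12.0² + 6.77²) = 13.8 Ω
∠Z = arctan(-6.77/12.0) = -29.4°
cos φ = cos(-29.4°) = 0.871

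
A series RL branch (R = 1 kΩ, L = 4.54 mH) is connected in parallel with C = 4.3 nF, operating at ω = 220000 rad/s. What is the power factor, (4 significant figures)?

0.7467

X_L = ωL = 998.8 Ω
X_C = 1/(ωC) = 1057 Ω
Branch 1 (R+jX_L): Z₁ = 1000 + j998.8 Ω, |Z₁| = 1413 Ω
Branch 2 (−jX_C): Z₂ = −j1057 Ω
Parallel: Z = Z₁Z₂/(Z₁+Z₂), |Z| = 1492 Ω, ∠Z = -41.70°
cos φ = cos(-41.70°) = 0.7467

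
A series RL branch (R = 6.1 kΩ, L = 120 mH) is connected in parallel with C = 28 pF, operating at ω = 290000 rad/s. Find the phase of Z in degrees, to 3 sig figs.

76.1°

X_L = ωL = 34800 Ω
X_C = 1/(ωC) = 123000 Ω
Branch 1 (R+jX_L): Z₁ = 6100 + j34800 Ω, |Z₁| = 35300 Ω
Branch 2 (−jX_C): Z₂ = −j123000 Ω
Parallel: Z = Z₁Z₂/(Z₁+Z₂), |Z| = 49100 Ω, ∠Z = 76.1°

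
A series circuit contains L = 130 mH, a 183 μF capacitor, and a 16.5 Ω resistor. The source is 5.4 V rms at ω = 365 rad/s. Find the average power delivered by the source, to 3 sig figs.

363 mW

X_L = ωL = 47.5 Ω
X_C = 1/(ωC) = 15.0 Ω
Net reactance X = X_L − X_C = 32.5 Ω
Z = 16.5 + j32.5 Ω
|Z| = √(16.5² + 32.5²) = 36.4 Ω
∠Z = arctan(32.5/16.5) = 63.1°
I = V/|Z| = 148 mA
P = VI cos φ = 5.4 × 0.148 × cos(63.1°) = 363 mW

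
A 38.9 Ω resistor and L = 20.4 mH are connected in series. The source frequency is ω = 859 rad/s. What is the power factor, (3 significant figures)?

X_L = ωL = 17.5 Ω
Z = 38.9 + j17.5 Ω
|Z| = √(38.9² + 17.5²) = 42.7 Ω
∠Z = arctan(17.5/38.9) = 24.3°
cos φ = cos(24.3°) = 0.912

0.912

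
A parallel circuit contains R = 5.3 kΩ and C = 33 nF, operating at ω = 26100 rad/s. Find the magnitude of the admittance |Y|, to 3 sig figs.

882 μS

X_C = 1/(ωC) = 1160 Ω
Parallel: admittances add. Y = 1/R + jωC
Y = (0.000189 + j0.000861) S
|Y| = 0.000882 S → |Z| = 1/|Y| = 1130 Ω, ∠Z = −∠Y = -77.6°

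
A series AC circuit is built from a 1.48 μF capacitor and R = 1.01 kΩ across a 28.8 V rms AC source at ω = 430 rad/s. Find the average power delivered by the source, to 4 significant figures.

240.1 mW

X_C = 1/(ωC) = 1571 Ω
Z = 1010 − j1571 Ω
|Z| = √(1010² + 1571²) = 1868 Ω
∠Z = arctan(-1571/1010) = -57.27°
I = V/|Z| = 15.42 mA
P = VI cos φ = 28.8 × 0.01542 × cos(-57.27°) = 240.1 mW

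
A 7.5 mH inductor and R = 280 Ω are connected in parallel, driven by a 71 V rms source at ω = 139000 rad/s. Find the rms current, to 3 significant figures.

X_L = ωL = 1040 Ω
Parallel: admittances add. Y = 1/R + 1/(jωL)
Y = (0.00357 − j0.000959) S
|Y| = 0.00370 S → |Z| = 1/|Y| = 270 Ω, ∠Z = −∠Y = 15.0°
I = V/|Z| = 71/270 = 263 mA

263 mA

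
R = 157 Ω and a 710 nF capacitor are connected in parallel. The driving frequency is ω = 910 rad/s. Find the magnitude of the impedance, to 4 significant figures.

X_C = 1/(ωC) = 1548 Ω
Parallel: admittances add. Y = 1/R + jωC
Y = (0.006369 + j0.0006461) S
|Y| = 0.006402 S → |Z| = 1/|Y| = 156.2 Ω, ∠Z = −∠Y = -5.792°

156.2 Ω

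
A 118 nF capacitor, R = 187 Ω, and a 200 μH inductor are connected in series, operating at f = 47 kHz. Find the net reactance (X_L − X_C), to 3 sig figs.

30.4 Ω

ω = 2πf = 295300 rad/s
X_L = ωL = 59.1 Ω
X_C = 1/(ωC) = 28.7 Ω
X = 59.1 − 28.7 = 30.4 Ω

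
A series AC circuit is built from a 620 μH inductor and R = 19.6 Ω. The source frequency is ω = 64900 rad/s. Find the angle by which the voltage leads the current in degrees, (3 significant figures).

64.0°

X_L = ωL = 40.2 Ω
Z = 19.6 + j40.2 Ω
|Z| = √(19.6² + 40.2²) = 44.8 Ω
∠Z = arctan(40.2/19.6) = 64.0°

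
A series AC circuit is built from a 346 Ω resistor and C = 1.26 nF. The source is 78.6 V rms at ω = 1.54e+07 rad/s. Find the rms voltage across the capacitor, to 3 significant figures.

11.6 V

X_C = 1/(ωC) = 51.5 Ω
Z = 346 − j51.5 Ω
|Z| = √(346² + 51.5²) = 350 Ω
I = V/|Z| = 225 mA
V_C = I·|Z_C| = 0.225 × 51.5 = 11.6 V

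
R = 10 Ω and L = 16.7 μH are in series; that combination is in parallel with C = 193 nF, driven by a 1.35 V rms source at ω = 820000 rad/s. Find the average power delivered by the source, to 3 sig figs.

X_L = ωL = 13.7 Ω
X_C = 1/(ωC) = 6.32 Ω
Branch 1 (R+jX_L): Z₁ = 10.0 + j13.7 Ω, |Z₁| = 17.0 Ω
Branch 2 (−jX_C): Z₂ = −j6.32 Ω
Parallel: Z = Z₁Z₂/(Z₁+Z₂), |Z| = 8.62 Ω, ∠Z = -72.5°
I = V/|Z| = 157 mA
P = VI cos φ = 1.35 × 0.157 × cos(-72.5°) = 63.4 mW

63.4 mW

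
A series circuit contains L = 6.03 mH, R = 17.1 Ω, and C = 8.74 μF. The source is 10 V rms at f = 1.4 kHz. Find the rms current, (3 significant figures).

230 mA

ω = 2πf = 8796 rad/s
X_L = ωL = 53.0 Ω
X_C = 1/(ωC) = 13.0 Ω
Net reactance X = X_L − X_C = 40.0 Ω
Z = 17.1 + j40.0 Ω
|Z| = √(17.1² + 40.0²) = 43.5 Ω
I = V/|Z| = 10/43.5 = 230 mA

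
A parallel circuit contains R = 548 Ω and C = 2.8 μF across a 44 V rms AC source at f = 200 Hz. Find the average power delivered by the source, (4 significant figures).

3.533 W

ω = 2πf = 1257 rad/s
X_C = 1/(ωC) = 284.2 Ω
Parallel: admittances add. Y = 1/R + jωC
Y = (0.001825 + j0.003519) S
|Y| = 0.003964 S → |Z| = 1/|Y| = 252.3 Ω, ∠Z = −∠Y = -62.59°
I = V/|Z| = 174.4 mA
P = VI cos φ = 44 × 0.1744 × cos(-62.59°) = 3.533 W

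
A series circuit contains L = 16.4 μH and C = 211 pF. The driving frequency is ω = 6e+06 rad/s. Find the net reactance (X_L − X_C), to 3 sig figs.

X_L = ωL = 98.4 Ω
X_C = 1/(ωC) = 790 Ω
X = 98.4 − 790 = -691 Ω

-691 Ω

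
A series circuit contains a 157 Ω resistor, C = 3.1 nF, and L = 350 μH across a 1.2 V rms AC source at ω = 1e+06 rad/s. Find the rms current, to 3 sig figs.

7.53 mA

X_L = ωL = 350 Ω
X_C = 1/(ωC) = 323 Ω
Net reactance X = X_L − X_C = 27.4 Ω
Z = 157 + j27.4 Ω
|Z| = √(157² + 27.4²) = 159 Ω
I = V/|Z| = 1.2/159 = 7.53 mA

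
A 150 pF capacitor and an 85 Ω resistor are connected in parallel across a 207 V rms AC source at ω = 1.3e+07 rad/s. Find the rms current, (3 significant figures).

2.47 A

X_C = 1/(ωC) = 513 Ω
Parallel: admittances add. Y = 1/R + jωC
Y = (0.0118 + j0.00195) S
|Y| = 0.0119 S → |Z| = 1/|Y| = 83.9 Ω, ∠Z = −∠Y = -9.41°
I = V/|Z| = 207/83.9 = 2.47 A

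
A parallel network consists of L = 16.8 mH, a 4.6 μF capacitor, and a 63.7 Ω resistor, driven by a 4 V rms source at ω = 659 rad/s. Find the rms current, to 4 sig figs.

X_L = ωL = 11.07 Ω
X_C = 1/(ωC) = 329.9 Ω
Parallel: admittances add. Y = 1/R + 1/(jωL) + jωC
Y = (0.01570 − j0.08729) S
|Y| = 0.08869 S → |Z| = 1/|Y| = 11.27 Ω, ∠Z = −∠Y = 79.81°
I = V/|Z| = 4/11.27 = 354.8 mA

354.8 mA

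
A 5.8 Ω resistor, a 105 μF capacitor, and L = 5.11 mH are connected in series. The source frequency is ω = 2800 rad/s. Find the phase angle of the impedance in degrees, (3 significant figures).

62.0°

X_L = ωL = 14.3 Ω
X_C = 1/(ωC) = 3.40 Ω
Net reactance X = X_L − X_C = 10.9 Ω
Z = 5.80 + j10.9 Ω
|Z| = √(5.80² + 10.9²) = 12.4 Ω
∠Z = arctan(10.9/5.80) = 62.0°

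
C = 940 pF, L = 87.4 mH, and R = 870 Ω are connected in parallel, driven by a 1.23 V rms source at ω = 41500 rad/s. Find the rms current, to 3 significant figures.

1.44 mA

X_L = ωL = 3630 Ω
X_C = 1/(ωC) = 25600 Ω
Parallel: admittances add. Y = 1/R + 1/(jωL) + jωC
Y = (0.00115 − j0.000237) S
|Y| = 0.00117 S → |Z| = 1/|Y| = 852 Ω, ∠Z = −∠Y = 11.6°
I = V/|Z| = 1.23/852 = 1.44 mA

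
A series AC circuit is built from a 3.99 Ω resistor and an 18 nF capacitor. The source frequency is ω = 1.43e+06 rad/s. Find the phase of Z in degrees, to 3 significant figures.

-84.1°

X_C = 1/(ωC) = 38.9 Ω
Z = 3.99 − j38.9 Ω
|Z| = √(3.99² + 38.9²) = 39.1 Ω
∠Z = arctan(-38.9/3.99) = -84.1°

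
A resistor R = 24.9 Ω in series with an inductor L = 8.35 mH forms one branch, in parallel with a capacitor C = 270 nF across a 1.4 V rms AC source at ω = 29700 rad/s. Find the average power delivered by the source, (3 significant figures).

X_L = ωL = 248 Ω
X_C = 1/(ωC) = 125 Ω
Branch 1 (R+jX_L): Z₁ = 24.9 + j248 Ω, |Z₁| = 249 Ω
Branch 2 (−jX_C): Z₂ = −j125 Ω
Parallel: Z = Z₁Z₂/(Z₁+Z₂), |Z| = 247 Ω, ∠Z = -84.3°
I = V/|Z| = 5.67 mA
P = VI cos φ = 1.4 × 0.00567 × cos(-84.3°) = 786 μW

786 μW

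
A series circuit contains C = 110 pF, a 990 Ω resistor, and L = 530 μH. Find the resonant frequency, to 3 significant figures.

659 kHz

ω₀ = 1/√(LC) = 1/√(0.00053 × 1.1e-10) = 4.142e+06 rad/s
f₀ = ω₀/(2π) = 659 kHz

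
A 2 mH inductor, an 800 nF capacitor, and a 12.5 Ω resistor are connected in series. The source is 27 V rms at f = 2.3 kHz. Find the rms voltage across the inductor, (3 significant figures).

13.2 V

ω = 2πf = 14450 rad/s
X_L = ωL = 28.9 Ω
X_C = 1/(ωC) = 86.5 Ω
Net reactance X = X_L − X_C = -57.6 Ω
Z = 12.5 − j57.6 Ω
|Z| = √(12.5² + 57.6²) = 58.9 Ω
I = V/|Z| = 458 mA
V_L = I·|Z_L| = 0.458 × 28.9 = 13.2 V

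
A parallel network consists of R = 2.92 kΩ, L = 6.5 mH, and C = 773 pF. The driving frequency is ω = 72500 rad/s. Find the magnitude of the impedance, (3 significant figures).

478 Ω

X_L = ωL = 471 Ω
X_C = 1/(ωC) = 17800 Ω
Parallel: admittances add. Y = 1/R + 1/(jωL) + jωC
Y = (0.000342 − j0.00207) S
|Y| = 0.00209 S → |Z| = 1/|Y| = 478 Ω, ∠Z = −∠Y = 80.6°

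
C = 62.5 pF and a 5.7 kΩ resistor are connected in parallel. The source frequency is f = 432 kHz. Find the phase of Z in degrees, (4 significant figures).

ω = 2πf = 2.714e+06 rad/s
X_C = 1/(ωC) = 5895 Ω
Parallel: admittances add. Y = 1/R + jωC
Y = (0.0001754 + j0.0001696) S
|Y| = 0.0002440 S → |Z| = 1/|Y| = 4098 Ω, ∠Z = −∠Y = -44.04°

-44.04°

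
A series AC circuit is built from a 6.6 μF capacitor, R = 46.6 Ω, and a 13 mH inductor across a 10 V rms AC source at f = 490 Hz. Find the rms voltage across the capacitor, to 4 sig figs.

10.36 V

ω = 2πf = 3079 rad/s
X_L = ωL = 40.02 Ω
X_C = 1/(ωC) = 49.21 Ω
Net reactance X = X_L − X_C = -9.189 Ω
Z = 46.60 − j9.189 Ω
|Z| = √(46.60² + 9.189²) = 47.50 Ω
I = V/|Z| = 210.5 mA
V_C = I·|Z_C| = 0.2105 × 49.21 = 10.36 V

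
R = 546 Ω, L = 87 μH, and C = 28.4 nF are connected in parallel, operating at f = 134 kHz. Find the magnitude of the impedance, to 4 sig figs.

95.96 Ω

ω = 2πf = 841900 rad/s
X_L = ωL = 73.25 Ω
X_C = 1/(ωC) = 41.82 Ω
Parallel: admittances add. Y = 1/R + 1/(jωL) + jωC
Y = (0.001832 + j0.01026) S
|Y| = 0.01042 S → |Z| = 1/|Y| = 95.96 Ω, ∠Z = −∠Y = -79.88°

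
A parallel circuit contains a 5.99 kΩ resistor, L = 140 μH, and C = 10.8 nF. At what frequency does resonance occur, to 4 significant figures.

ω₀ = 1/√(LC) = 1/√(0.00014 × 1.08e-08) = 813300 rad/s
f₀ = ω₀/(2π) = 129.4 kHz

129.4 kHz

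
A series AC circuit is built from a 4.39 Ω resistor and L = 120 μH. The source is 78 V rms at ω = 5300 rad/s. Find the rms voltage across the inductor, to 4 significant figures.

11.18 V

X_L = ωL = 0.6360 Ω
Z = 4.390 + j0.6360 Ω
|Z| = √(4.390² + 0.6360²) = 4.436 Ω
I = V/|Z| = 17.58 A
V_L = I·|Z_L| = 17.58 × 0.6360 = 11.18 V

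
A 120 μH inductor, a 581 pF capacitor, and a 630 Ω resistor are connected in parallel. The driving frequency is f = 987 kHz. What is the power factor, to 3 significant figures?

0.575

ω = 2πf = 6.202e+06 rad/s
X_L = ωL = 744 Ω
X_C = 1/(ωC) = 278 Ω
Parallel: admittances add. Y = 1/R + 1/(jωL) + jωC
Y = (0.00159 + j0.00226) S
|Y| = 0.00276 S → |Z| = 1/|Y| = 362 Ω, ∠Z = −∠Y = -54.9°
cos φ = cos(-54.9°) = 0.575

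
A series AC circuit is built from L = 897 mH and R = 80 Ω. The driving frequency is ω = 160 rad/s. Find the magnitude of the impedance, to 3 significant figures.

164 Ω

X_L = ωL = 144 Ω
Z = 80.0 + j144 Ω
|Z| = √(80.0² + 144²) = 164 Ω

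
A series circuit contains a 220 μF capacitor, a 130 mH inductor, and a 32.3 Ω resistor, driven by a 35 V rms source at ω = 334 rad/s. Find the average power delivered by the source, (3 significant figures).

X_L = ωL = 43.4 Ω
X_C = 1/(ωC) = 13.6 Ω
Net reactance X = X_L − X_C = 29.8 Ω
Z = 32.3 + j29.8 Ω
|Z| = √(32.3² + 29.8²) = 44.0 Ω
∠Z = arctan(29.8/32.3) = 42.7°
I = V/|Z| = 796 mA
P = VI cos φ = 35 × 0.796 × cos(42.7°) = 20.5 W

20.5 W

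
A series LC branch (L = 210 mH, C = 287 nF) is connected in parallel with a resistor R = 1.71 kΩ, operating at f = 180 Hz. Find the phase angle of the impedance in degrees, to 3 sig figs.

-31.0°

ω = 2πf = 1131 rad/s
X_L = ωL = 238 Ω
X_C = 1/(ωC) = 3080 Ω
Branch 1: Z₁ = R = 1710 Ω
Branch 2 (series LC): Z₂ = j(X_L − X_C) = −j2840 Ω
Parallel: Z = Z₁Z₂/(Z₁+Z₂), |Z| = 1470 Ω, ∠Z = -31.0°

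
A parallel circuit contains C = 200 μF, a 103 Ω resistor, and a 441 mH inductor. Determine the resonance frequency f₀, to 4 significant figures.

ω₀ = 1/√(LC) = 1/√(0.441 × 0.0002) = 106.5 rad/s
f₀ = ω₀/(2π) = 16.95 Hz

16.95 Hz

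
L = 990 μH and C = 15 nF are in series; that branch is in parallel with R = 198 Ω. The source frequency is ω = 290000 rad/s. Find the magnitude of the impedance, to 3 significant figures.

55.0 Ω

X_L = ωL = 287 Ω
X_C = 1/(ωC) = 230 Ω
Branch 1: Z₁ = R = 198 Ω
Branch 2 (series LC): Z₂ = j(X_L − X_C) = j57.2 Ω
Parallel: Z = Z₁Z₂/(Z₁+Z₂), |Z| = 55.0 Ω, ∠Z = 73.9°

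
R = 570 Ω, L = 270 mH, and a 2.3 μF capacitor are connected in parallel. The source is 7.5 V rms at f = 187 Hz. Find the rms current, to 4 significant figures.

ω = 2πf = 1175 rad/s
X_L = ωL = 317.2 Ω
X_C = 1/(ωC) = 370.0 Ω
Parallel: admittances add. Y = 1/R + 1/(jωL) + jωC
Y = (0.001754 − j0.0004498) S
|Y| = 0.001811 S → |Z| = 1/|Y| = 552.1 Ω, ∠Z = −∠Y = 14.38°
I = V/|Z| = 7.5/552.1 = 13.58 mA

13.58 mA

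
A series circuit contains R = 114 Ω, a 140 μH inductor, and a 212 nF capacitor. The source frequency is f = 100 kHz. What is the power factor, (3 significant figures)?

ω = 2πf = 628300 rad/s
X_L = ωL = 88.0 Ω
X_C = 1/(ωC) = 7.51 Ω
Net reactance X = X_L − X_C = 80.5 Ω
Z = 114 + j80.5 Ω
|Z| = √(114² + 80.5²) = 140 Ω
∠Z = arctan(80.5/114) = 35.2°
cos φ = cos(35.2°) = 0.817

0.817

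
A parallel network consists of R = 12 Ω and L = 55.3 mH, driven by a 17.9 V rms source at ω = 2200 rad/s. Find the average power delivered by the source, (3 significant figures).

X_L = ωL = 122 Ω
Parallel: admittances add. Y = 1/R + 1/(jωL)
Y = (0.0833 − j0.00822) S
|Y| = 0.0837 S → |Z| = 1/|Y| = 11.9 Ω, ∠Z = −∠Y = 5.63°
I = V/|Z| = 1.50 A
P = VI cos φ = 17.9 × 1.50 × cos(5.63°) = 26.7 W

26.7 W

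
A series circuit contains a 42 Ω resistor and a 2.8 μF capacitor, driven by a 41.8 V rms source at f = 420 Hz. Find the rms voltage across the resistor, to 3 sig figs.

ω = 2πf = 2639 rad/s
X_C = 1/(ωC) = 135 Ω
Z = 42.0 − j135 Ω
|Z| = √(42.0² + 135²) = 142 Ω
I = V/|Z| = 295 mA
V_R = I·|Z_R| = 0.295 × 42.0 = 12.4 V

12.4 V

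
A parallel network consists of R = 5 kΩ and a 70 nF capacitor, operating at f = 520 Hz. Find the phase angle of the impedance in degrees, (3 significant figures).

-48.8°

ω = 2πf = 3267 rad/s
X_C = 1/(ωC) = 4370 Ω
Parallel: admittances add. Y = 1/R + jωC
Y = (0.000200 + j0.000229) S
|Y| = 0.000304 S → |Z| = 1/|Y| = 3290 Ω, ∠Z = −∠Y = -48.8°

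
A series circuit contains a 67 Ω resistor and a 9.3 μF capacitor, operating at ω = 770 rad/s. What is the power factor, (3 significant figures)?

0.433

X_C = 1/(ωC) = 140 Ω
Z = 67.0 − j140 Ω
|Z| = √(67.0² + 140²) = 155 Ω
∠Z = arctan(-140/67.0) = -64.4°
cos φ = cos(-64.4°) = 0.433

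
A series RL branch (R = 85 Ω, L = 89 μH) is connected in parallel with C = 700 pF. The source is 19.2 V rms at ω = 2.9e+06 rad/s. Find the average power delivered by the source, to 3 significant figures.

X_L = ωL = 258 Ω
X_C = 1/(ωC) = 493 Ω
Branch 1 (R+jX_L): Z₁ = 85.0 + j258 Ω, |Z₁| = 272 Ω
Branch 2 (−jX_C): Z₂ = −j493 Ω
Parallel: Z = Z₁Z₂/(Z₁+Z₂), |Z| = 537 Ω, ∠Z = 51.8°
I = V/|Z| = 35.8 mA
P = VI cos φ = 19.2 × 0.0358 × cos(51.8°) = 424 mW

424 mW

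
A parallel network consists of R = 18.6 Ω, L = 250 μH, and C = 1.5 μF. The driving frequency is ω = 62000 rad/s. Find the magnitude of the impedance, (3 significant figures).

X_L = ωL = 15.5 Ω
X_C = 1/(ωC) = 10.8 Ω
Parallel: admittances add. Y = 1/R + 1/(jωL) + jωC
Y = (0.0538 + j0.0285) S
|Y| = 0.0608 S → |Z| = 1/|Y| = 16.4 Ω, ∠Z = −∠Y = -27.9°

16.4 Ω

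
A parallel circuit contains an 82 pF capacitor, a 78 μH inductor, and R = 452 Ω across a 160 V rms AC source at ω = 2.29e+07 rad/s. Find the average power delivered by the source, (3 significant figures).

X_L = ωL = 1790 Ω
X_C = 1/(ωC) = 533 Ω
Parallel: admittances add. Y = 1/R + 1/(jωL) + jωC
Y = (0.00221 + j0.00132) S
|Y| = 0.00258 S → |Z| = 1/|Y| = 388 Ω, ∠Z = −∠Y = -30.8°
I = V/|Z| = 412 mA
P = VI cos φ = 160 × 0.412 × cos(-30.8°) = 56.6 W

56.6 W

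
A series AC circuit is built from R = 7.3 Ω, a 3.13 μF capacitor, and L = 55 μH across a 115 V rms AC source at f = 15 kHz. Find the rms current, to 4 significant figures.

ω = 2πf = 94250 rad/s
X_L = ωL = 5.184 Ω
X_C = 1/(ωC) = 3.390 Ω
Net reactance X = X_L − X_C = 1.794 Ω
Z = 7.300 + j1.794 Ω
|Z| = √(7.300² + 1.794²) = 7.517 Ω
I = V/|Z| = 115/7.517 = 15.30 A

15.30 A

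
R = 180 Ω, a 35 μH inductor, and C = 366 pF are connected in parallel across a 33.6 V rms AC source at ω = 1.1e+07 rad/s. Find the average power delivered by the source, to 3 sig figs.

6.27 W

X_L = ωL = 385 Ω
X_C = 1/(ωC) = 248 Ω
Parallel: admittances add. Y = 1/R + 1/(jωL) + jωC
Y = (0.00556 + j0.00143) S
|Y| = 0.00574 S → |Z| = 1/|Y| = 174 Ω, ∠Z = −∠Y = -14.4°
I = V/|Z| = 193 mA
P = VI cos φ = 33.6 × 0.193 × cos(-14.4°) = 6.27 W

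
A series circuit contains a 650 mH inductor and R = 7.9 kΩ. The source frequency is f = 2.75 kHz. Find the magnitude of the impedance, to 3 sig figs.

ω = 2πf = 17280 rad/s
X_L = ωL = 11200 Ω
Z = 7900 + j11200 Ω
|Z| = √(7900² + 11200²) = 13700 Ω

13700 Ω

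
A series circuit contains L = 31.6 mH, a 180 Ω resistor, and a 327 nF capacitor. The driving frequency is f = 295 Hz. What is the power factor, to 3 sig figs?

0.112

ω = 2πf = 1854 rad/s
X_L = ωL = 58.6 Ω
X_C = 1/(ωC) = 1650 Ω
Net reactance X = X_L − X_C = -1590 Ω
Z = 180 − j1590 Ω
|Z| = √(180² + 1590²) = 1600 Ω
∠Z = arctan(-1590/180) = -83.5°
cos φ = cos(-83.5°) = 0.112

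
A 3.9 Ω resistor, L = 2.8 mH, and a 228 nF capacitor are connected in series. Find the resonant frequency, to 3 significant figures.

6.30 kHz

ω₀ = 1/√(LC) = 1/√(0.0028 × 2.28e-07) = 39580 rad/s
f₀ = ω₀/(2π) = 6.30 kHz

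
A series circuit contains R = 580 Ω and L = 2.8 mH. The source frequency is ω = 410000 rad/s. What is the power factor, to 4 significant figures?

X_L = ωL = 1148 Ω
Z = 580.0 + j1148 Ω
|Z| = √(580.0² + 1148²) = 1286 Ω
∠Z = arctan(1148/580.0) = 63.20°
cos φ = cos(63.20°) = 0.4509

0.4509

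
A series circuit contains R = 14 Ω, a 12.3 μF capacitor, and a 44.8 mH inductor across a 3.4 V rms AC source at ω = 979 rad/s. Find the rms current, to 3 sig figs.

81.7 mA

X_L = ωL = 43.9 Ω
X_C = 1/(ωC) = 83.0 Ω
Net reactance X = X_L − X_C = -39.2 Ω
Z = 14.0 − j39.2 Ω
|Z| = √(14.0² + 39.2²) = 41.6 Ω
I = V/|Z| = 3.4/41.6 = 81.7 mA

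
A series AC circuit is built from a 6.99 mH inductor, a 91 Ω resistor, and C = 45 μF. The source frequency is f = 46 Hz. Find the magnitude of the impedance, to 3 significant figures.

118 Ω

ω = 2πf = 289.0 rad/s
X_L = ωL = 2.02 Ω
X_C = 1/(ωC) = 76.9 Ω
Net reactance X = X_L − X_C = -74.9 Ω
Z = 91.0 − j74.9 Ω
|Z| = √(91.0² + 74.9²) = 118 Ω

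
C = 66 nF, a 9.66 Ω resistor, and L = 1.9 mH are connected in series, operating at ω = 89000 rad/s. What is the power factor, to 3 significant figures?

X_L = ωL = 169 Ω
X_C = 1/(ωC) = 170 Ω
Net reactance X = X_L − X_C = -1.14 Ω
Z = 9.66 − j1.14 Ω
|Z| = √(9.66² + 1.14²) = 9.73 Ω
∠Z = arctan(-1.14/9.66) = -6.74°
cos φ = cos(-6.74°) = 0.993

0.993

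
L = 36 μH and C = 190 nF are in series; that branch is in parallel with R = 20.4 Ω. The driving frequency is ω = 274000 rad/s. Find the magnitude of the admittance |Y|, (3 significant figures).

X_L = ωL = 9.86 Ω
X_C = 1/(ωC) = 19.2 Ω
Branch 1: Z₁ = R = 20.4 Ω
Branch 2 (series LC): Z₂ = j(X_L − X_C) = −j9.34 Ω
Parallel: Z = Z₁Z₂/(Z₁+Z₂), |Z| = 8.50 Ω, ∠Z = -65.4°
|Y| = 1/|Z| = 118 mS

118 mS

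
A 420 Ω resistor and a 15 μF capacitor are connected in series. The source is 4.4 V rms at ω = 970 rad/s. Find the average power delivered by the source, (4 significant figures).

X_C = 1/(ωC) = 68.73 Ω
Z = 420.0 − j68.73 Ω
|Z| = √(420.0² + 68.73²) = 425.6 Ω
∠Z = arctan(-68.73/420.0) = -9.293°
I = V/|Z| = 10.34 mA
P = VI cos φ = 4.4 × 0.01034 × cos(-9.293°) = 44.89 mW

44.89 mW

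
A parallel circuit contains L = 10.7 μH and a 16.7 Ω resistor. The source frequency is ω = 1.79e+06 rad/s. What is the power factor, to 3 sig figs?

0.754

X_L = ωL = 19.2 Ω
Parallel: admittances add. Y = 1/R + 1/(jωL)
Y = (0.0599 − j0.0522) S
|Y| = 0.0794 S → |Z| = 1/|Y| = 12.6 Ω, ∠Z = −∠Y = 41.1°
cos φ = cos(41.1°) = 0.754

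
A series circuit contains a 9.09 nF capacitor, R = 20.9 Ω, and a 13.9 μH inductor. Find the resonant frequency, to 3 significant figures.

ω₀ = 1/√(LC) = 1/√(1.39e-05 × 9.09e-09) = 2.813e+06 rad/s
f₀ = ω₀/(2π) = 448 kHz

448 kHz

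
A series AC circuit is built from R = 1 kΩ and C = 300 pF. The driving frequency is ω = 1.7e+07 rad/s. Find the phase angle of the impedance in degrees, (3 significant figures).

X_C = 1/(ωC) = 196 Ω
Z = 1000 − j196 Ω
|Z| = √(1000² + 196²) = 1020 Ω
∠Z = arctan(-196/1000) = -11.1°

-11.1°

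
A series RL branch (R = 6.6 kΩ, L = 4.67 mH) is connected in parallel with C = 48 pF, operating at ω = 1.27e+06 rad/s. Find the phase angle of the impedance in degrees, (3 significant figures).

X_L = ωL = 5930 Ω
X_C = 1/(ωC) = 16400 Ω
Branch 1 (R+jX_L): Z₁ = 6600 + j5930 Ω, |Z₁| = 8870 Ω
Branch 2 (−jX_C): Z₂ = −j16400 Ω
Parallel: Z = Z₁Z₂/(Z₁+Z₂), |Z| = 11800 Ω, ∠Z = 9.73°

9.73°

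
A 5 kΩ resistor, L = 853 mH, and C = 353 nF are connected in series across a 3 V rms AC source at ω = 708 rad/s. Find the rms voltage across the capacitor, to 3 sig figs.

X_L = ωL = 604 Ω
X_C = 1/(ωC) = 4000 Ω
Net reactance X = X_L − X_C = -3400 Ω
Z = 5000 − j3400 Ω
|Z| = √(5000² + 3400²) = 6040 Ω
I = V/|Z| = 496 μA
V_C = I·|Z_C| = 0.000496 × 4000 = 1.99 V

1.99 V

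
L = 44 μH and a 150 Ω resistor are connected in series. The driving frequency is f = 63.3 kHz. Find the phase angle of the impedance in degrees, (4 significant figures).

6.654°

ω = 2πf = 397700 rad/s
X_L = ωL = 17.50 Ω
Z = 150.0 + j17.50 Ω
|Z| = √(150.0² + 17.50²) = 151.0 Ω
∠Z = arctan(17.50/150.0) = 6.654°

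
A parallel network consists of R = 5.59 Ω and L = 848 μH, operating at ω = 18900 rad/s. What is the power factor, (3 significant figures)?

X_L = ωL = 16.0 Ω
Parallel: admittances add. Y = 1/R + 1/(jωL)
Y = (0.179 − j0.0624) S
|Y| = 0.189 S → |Z| = 1/|Y| = 5.28 Ω, ∠Z = −∠Y = 19.2°
cos φ = cos(19.2°) = 0.944

0.944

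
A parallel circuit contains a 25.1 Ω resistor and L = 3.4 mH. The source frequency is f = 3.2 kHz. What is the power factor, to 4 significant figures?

0.9387

ω = 2πf = 20110 rad/s
X_L = ωL = 68.36 Ω
Parallel: admittances add. Y = 1/R + 1/(jωL)
Y = (0.03984 − j0.01463) S
|Y| = 0.04244 S → |Z| = 1/|Y| = 23.56 Ω, ∠Z = −∠Y = 20.16°
cos φ = cos(20.16°) = 0.9387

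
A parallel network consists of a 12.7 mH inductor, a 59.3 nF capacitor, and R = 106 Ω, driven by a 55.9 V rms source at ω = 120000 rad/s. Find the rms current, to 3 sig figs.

639 mA

X_L = ωL = 1520 Ω
X_C = 1/(ωC) = 141 Ω
Parallel: admittances add. Y = 1/R + 1/(jωL) + jωC
Y = (0.00943 + j0.00646) S
|Y| = 0.0114 S → |Z| = 1/|Y| = 87.5 Ω, ∠Z = −∠Y = -34.4°
I = V/|Z| = 55.9/87.5 = 639 mA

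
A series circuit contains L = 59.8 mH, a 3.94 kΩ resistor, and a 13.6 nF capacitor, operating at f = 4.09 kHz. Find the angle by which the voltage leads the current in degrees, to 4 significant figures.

ω = 2πf = 25700 rad/s
X_L = ωL = 1537 Ω
X_C = 1/(ωC) = 2861 Ω
Net reactance X = X_L − X_C = -1325 Ω
Z = 3940 − j1325 Ω
|Z| = √(3940² + 1325²) = 4157 Ω
∠Z = arctan(-1325/3940) = -18.58°

-18.58°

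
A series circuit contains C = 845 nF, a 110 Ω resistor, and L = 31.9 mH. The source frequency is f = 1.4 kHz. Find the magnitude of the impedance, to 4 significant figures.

ω = 2πf = 8796 rad/s
X_L = ωL = 280.6 Ω
X_C = 1/(ωC) = 134.5 Ω
Net reactance X = X_L − X_C = 146.1 Ω
Z = 110.0 + j146.1 Ω
|Z| = √(110.0² + 146.1²) = 182.9 Ω

182.9 Ω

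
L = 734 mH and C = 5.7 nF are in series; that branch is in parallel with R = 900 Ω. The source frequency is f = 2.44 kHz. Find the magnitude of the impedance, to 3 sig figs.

ω = 2πf = 15330 rad/s
X_L = ωL = 11300 Ω
X_C = 1/(ωC) = 11400 Ω
Branch 1: Z₁ = R = 900 Ω
Branch 2 (series LC): Z₂ = j(X_L − X_C) = −j190 Ω
Parallel: Z = Z₁Z₂/(Z₁+Z₂), |Z| = 186 Ω, ∠Z = -78.1°

186 Ω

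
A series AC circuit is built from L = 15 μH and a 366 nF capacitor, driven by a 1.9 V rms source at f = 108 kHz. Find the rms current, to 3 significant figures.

ω = 2πf = 678600 rad/s
X_L = ωL = 10.2 Ω
X_C = 1/(ωC) = 4.03 Ω
Net reactance X = X_L − X_C = 6.15 Ω
Z = j6.15 Ω
|Z| = √(0² + 6.15²) = 6.15 Ω
I = V/|Z| = 1.9/6.15 = 309 mA

309 mA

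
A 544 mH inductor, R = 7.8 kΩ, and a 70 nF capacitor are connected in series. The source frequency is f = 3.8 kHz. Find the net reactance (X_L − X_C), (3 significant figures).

ω = 2πf = 23880 rad/s
X_L = ωL = 13000 Ω
X_C = 1/(ωC) = 598 Ω
X = 13000 − 598 = 12400 Ω

12400 Ω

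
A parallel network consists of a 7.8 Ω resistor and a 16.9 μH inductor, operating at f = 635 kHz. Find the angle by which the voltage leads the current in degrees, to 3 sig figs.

6.60°

ω = 2πf = 3.99e+06 rad/s
X_L = ωL = 67.4 Ω
Parallel: admittances add. Y = 1/R + 1/(jωL)
Y = (0.128 − j0.0148) S
|Y| = 0.129 S → |Z| = 1/|Y| = 7.75 Ω, ∠Z = −∠Y = 6.60°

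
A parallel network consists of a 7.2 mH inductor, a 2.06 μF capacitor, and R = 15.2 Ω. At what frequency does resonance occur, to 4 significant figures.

1.307 kHz

ω₀ = 1/√(LC) = 1/√(0.0072 × 2.06e-06) = 8211 rad/s
f₀ = ω₀/(2π) = 1.307 kHz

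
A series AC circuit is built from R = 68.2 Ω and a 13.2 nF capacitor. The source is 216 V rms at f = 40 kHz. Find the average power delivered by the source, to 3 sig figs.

ω = 2πf = 251300 rad/s
X_C = 1/(ωC) = 301 Ω
Z = 68.2 − j301 Ω
|Z| = √(68.2² + 301²) = 309 Ω
∠Z = arctan(-301/68.2) = -77.3°
I = V/|Z| = 699 mA
P = VI cos φ = 216 × 0.699 × cos(-77.3°) = 33.3 W

33.3 W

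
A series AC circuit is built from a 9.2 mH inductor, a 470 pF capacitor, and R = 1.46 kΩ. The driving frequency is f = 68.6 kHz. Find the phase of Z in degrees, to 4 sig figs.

ω = 2πf = 431000 rad/s
X_L = ωL = 3965 Ω
X_C = 1/(ωC) = 4936 Ω
Net reactance X = X_L − X_C = -970.8 Ω
Z = 1460 − j970.8 Ω
|Z| = √(1460² + 970.8²) = 1753 Ω
∠Z = arctan(-970.8/1460) = -33.62°

-33.62°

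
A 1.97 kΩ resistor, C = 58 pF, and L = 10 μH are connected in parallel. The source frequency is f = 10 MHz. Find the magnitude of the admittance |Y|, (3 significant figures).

ω = 2πf = 6.283e+07 rad/s
X_L = ωL = 628 Ω
X_C = 1/(ωC) = 274 Ω
Parallel: admittances add. Y = 1/R + 1/(jωL) + jωC
Y = (0.000508 + j0.00205) S
|Y| = 0.00211 S → |Z| = 1/|Y| = 473 Ω, ∠Z = −∠Y = -76.1°

2.11 mS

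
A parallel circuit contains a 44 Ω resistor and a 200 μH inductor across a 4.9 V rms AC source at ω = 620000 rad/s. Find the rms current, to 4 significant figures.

X_L = ωL = 124.0 Ω
Parallel: admittances add. Y = 1/R + 1/(jωL)
Y = (0.02273 − j0.008065) S
|Y| = 0.02412 S → |Z| = 1/|Y| = 41.47 Ω, ∠Z = −∠Y = 19.54°
I = V/|Z| = 4.9/41.47 = 118.2 mA

118.2 mA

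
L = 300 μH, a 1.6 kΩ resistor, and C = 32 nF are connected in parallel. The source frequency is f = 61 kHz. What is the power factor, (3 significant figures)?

0.173

ω = 2πf = 383300 rad/s
X_L = ωL = 115 Ω
X_C = 1/(ωC) = 81.5 Ω
Parallel: admittances add. Y = 1/R + 1/(jωL) + jωC
Y = (0.000625 + j0.00357) S
|Y| = 0.00362 S → |Z| = 1/|Y| = 276 Ω, ∠Z = −∠Y = -80.1°
cos φ = cos(-80.1°) = 0.173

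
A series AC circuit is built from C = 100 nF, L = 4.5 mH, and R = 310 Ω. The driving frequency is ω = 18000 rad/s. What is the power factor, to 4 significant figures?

X_L = ωL = 81.00 Ω
X_C = 1/(ωC) = 555.6 Ω
Net reactance X = X_L − X_C = -474.6 Ω
Z = 310.0 − j474.6 Ω
|Z| = √(310.0² + 474.6²) = 566.8 Ω
∠Z = arctan(-474.6/310.0) = -56.85°
cos φ = cos(-56.85°) = 0.5469

0.5469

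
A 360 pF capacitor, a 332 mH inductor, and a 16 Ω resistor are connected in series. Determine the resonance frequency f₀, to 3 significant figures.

ω₀ = 1/√(LC) = 1/√(0.332 × 3.6e-10) = 91470 rad/s
f₀ = ω₀/(2π) = 14.6 kHz

14.6 kHz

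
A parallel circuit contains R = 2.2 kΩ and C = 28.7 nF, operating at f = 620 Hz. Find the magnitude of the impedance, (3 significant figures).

2140 Ω

ω = 2πf = 3896 rad/s
X_C = 1/(ωC) = 8940 Ω
Parallel: admittances add. Y = 1/R + jωC
Y = (0.000455 + j0.000112) S
|Y| = 0.000468 S → |Z| = 1/|Y| = 2140 Ω, ∠Z = −∠Y = -13.8°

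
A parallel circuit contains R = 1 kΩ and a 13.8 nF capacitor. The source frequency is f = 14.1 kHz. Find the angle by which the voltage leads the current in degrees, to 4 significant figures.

ω = 2πf = 88590 rad/s
X_C = 1/(ωC) = 817.9 Ω
Parallel: admittances add. Y = 1/R + jωC
Y = (0.001000 + j0.001223) S
|Y| = 0.001579 S → |Z| = 1/|Y| = 633.1 Ω, ∠Z = −∠Y = -50.72°

-50.72°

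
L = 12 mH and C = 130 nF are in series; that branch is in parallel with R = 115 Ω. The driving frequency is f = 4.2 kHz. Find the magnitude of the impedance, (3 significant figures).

24.6 Ω

ω = 2πf = 26390 rad/s
X_L = ωL = 317 Ω
X_C = 1/(ωC) = 291 Ω
Branch 1: Z₁ = R = 115 Ω
Branch 2 (series LC): Z₂ = j(X_L − X_C) = j25.2 Ω
Parallel: Z = Z₁Z₂/(Z₁+Z₂), |Z| = 24.6 Ω, ∠Z = 77.6°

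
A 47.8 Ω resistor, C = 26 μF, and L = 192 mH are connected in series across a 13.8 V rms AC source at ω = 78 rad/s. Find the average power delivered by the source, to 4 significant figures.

X_L = ωL = 14.98 Ω
X_C = 1/(ωC) = 493.1 Ω
Net reactance X = X_L − X_C = -478.1 Ω
Z = 47.80 − j478.1 Ω
|Z| = √(47.80² + 478.1²) = 480.5 Ω
∠Z = arctan(-478.1/47.80) = -84.29°
I = V/|Z| = 28.72 mA
P = VI cos φ = 13.8 × 0.02872 × cos(-84.29°) = 39.43 mW

39.43 mW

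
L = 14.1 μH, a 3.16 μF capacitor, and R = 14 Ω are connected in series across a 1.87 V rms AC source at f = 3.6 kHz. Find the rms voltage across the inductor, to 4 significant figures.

0.03048 V

ω = 2πf = 22620 rad/s
X_L = ωL = 0.3189 Ω
X_C = 1/(ωC) = 13.99 Ω
Net reactance X = X_L − X_C = -13.67 Ω
Z = 14.00 − j13.67 Ω
|Z| = √(14.00² + 13.67²) = 19.57 Ω
I = V/|Z| = 95.56 mA
V_L = I·|Z_L| = 0.09556 × 0.3189 = 0.03048 V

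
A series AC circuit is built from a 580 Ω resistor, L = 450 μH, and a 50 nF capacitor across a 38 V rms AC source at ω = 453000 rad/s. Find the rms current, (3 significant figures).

63.2 mA

X_L = ωL = 204 Ω
X_C = 1/(ωC) = 44.2 Ω
Net reactance X = X_L − X_C = 160 Ω
Z = 580 + j160 Ω
|Z| = √(580² + 160²) = 602 Ω
I = V/|Z| = 38/602 = 63.2 mA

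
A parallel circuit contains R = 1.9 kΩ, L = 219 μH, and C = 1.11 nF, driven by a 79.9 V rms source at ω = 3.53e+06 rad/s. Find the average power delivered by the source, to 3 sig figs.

3.36 W

X_L = ωL = 773 Ω
X_C = 1/(ωC) = 255 Ω
Parallel: admittances add. Y = 1/R + 1/(jωL) + jωC
Y = (0.000526 + j0.00262) S
|Y| = 0.00268 S → |Z| = 1/|Y| = 374 Ω, ∠Z = −∠Y = -78.7°
I = V/|Z| = 214 mA
P = VI cos φ = 79.9 × 0.214 × cos(-78.7°) = 3.36 W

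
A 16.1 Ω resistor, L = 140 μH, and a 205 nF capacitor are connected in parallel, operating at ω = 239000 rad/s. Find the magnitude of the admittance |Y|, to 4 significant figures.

64.98 mS

X_L = ωL = 33.46 Ω
X_C = 1/(ωC) = 20.41 Ω
Parallel: admittances add. Y = 1/R + 1/(jωL) + jωC
Y = (0.06211 + j0.01911) S
|Y| = 0.06498 S → |Z| = 1/|Y| = 15.39 Ω, ∠Z = −∠Y = -17.10°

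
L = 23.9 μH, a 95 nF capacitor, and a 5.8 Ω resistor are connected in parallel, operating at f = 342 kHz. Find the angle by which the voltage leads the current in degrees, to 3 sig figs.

ω = 2πf = 2.149e+06 rad/s
X_L = ωL = 51.4 Ω
X_C = 1/(ωC) = 4.90 Ω
Parallel: admittances add. Y = 1/R + 1/(jωL) + jωC
Y = (0.172 + j0.185) S
|Y| = 0.253 S → |Z| = 1/|Y| = 3.96 Ω, ∠Z = −∠Y = -47.0°

-47.0°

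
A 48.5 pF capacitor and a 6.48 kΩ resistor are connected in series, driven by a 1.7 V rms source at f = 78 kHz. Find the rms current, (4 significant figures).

39.94 μA

ω = 2πf = 490100 rad/s
X_C = 1/(ωC) = 42070 Ω
Z = 6480 − j42070 Ω
|Z| = √(6480² + 42070²) = 42570 Ω
I = V/|Z| = 1.7/42570 = 39.94 μA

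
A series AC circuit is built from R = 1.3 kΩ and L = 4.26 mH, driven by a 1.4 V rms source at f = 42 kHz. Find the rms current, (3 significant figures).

815 μA

ω = 2πf = 263900 rad/s
X_L = ωL = 1120 Ω
Z = 1300 + j1120 Ω
|Z| = √(1300² + 1120²) = 1720 Ω
I = V/|Z| = 1.4/1720 = 815 μA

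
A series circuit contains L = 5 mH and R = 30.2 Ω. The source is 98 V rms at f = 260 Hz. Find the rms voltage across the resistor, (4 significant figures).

94.60 V

ω = 2πf = 1634 rad/s
X_L = ωL = 8.168 Ω
Z = 30.20 + j8.168 Ω
|Z| = √(30.20² + 8.168²) = 31.29 Ω
I = V/|Z| = 3.132 A
V_R = I·|Z_R| = 3.132 × 30.20 = 94.60 V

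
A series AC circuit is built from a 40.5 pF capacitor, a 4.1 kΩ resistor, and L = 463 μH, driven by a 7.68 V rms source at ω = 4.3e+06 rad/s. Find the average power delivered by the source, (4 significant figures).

X_L = ωL = 1991 Ω
X_C = 1/(ωC) = 5742 Ω
Net reactance X = X_L − X_C = -3751 Ω
Z = 4100 − j3751 Ω
|Z| = √(4100² + 3751²) = 5557 Ω
∠Z = arctan(-3751/4100) = -42.46°
I = V/|Z| = 1.382 mA
P = VI cos φ = 7.68 × 0.001382 × cos(-42.46°) = 7.831 mW

7.831 mW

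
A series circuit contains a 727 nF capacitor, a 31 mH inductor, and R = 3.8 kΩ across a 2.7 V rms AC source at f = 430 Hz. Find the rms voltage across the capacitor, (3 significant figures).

ω = 2πf = 2702 rad/s
X_L = ωL = 83.8 Ω
X_C = 1/(ωC) = 509 Ω
Net reactance X = X_L − X_C = -425 Ω
Z = 3800 − j425 Ω
|Z| = √(3800² + 425²) = 3820 Ω
I = V/|Z| = 706 μA
V_C = I·|Z_C| = 0.000706 × 509 = 0.359 V

0.359 V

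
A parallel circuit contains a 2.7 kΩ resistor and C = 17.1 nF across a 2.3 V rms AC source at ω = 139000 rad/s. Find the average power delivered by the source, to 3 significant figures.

X_C = 1/(ωC) = 421 Ω
Parallel: admittances add. Y = 1/R + jωC
Y = (0.000370 + j0.00238) S
|Y| = 0.00241 S → |Z| = 1/|Y| = 416 Ω, ∠Z = −∠Y = -81.1°
I = V/|Z| = 5.53 mA
P = VI cos φ = 2.3 × 0.00553 × cos(-81.1°) = 1.96 mW

1.96 mW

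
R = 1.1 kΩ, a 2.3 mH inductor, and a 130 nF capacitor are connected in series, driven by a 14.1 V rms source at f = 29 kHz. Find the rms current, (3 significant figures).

ω = 2πf = 182200 rad/s
X_L = ωL = 419 Ω
X_C = 1/(ωC) = 42.2 Ω
Net reactance X = X_L − X_C = 377 Ω
Z = 1100 + j377 Ω
|Z| = √(1100² + 377²) = 1160 Ω
I = V/|Z| = 14.1/1160 = 12.1 mA

12.1 mA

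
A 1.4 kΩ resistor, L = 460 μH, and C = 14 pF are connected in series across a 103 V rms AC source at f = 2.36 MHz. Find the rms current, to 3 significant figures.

ω = 2πf = 1.483e+07 rad/s
X_L = ωL = 6820 Ω
X_C = 1/(ωC) = 4820 Ω
Net reactance X = X_L − X_C = 2000 Ω
Z = 1400 + j2000 Ω
|Z| = √(1400² + 2000²) = 2440 Ω
I = V/|Z| = 103/2440 = 42.1 mA

42.1 mA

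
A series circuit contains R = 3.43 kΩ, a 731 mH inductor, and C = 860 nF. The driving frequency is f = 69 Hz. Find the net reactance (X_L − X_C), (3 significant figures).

-2370 Ω

ω = 2πf = 433.5 rad/s
X_L = ωL = 317 Ω
X_C = 1/(ωC) = 2680 Ω
X = 317 − 2680 = -2370 Ω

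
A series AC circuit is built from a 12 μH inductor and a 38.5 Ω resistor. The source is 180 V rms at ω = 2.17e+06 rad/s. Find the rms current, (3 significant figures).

X_L = ωL = 26.0 Ω
Z = 38.5 + j26.0 Ω
|Z| = √(38.5² + 26.0²) = 46.5 Ω
I = V/|Z| = 180/46.5 = 3.87 A

3.87 A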